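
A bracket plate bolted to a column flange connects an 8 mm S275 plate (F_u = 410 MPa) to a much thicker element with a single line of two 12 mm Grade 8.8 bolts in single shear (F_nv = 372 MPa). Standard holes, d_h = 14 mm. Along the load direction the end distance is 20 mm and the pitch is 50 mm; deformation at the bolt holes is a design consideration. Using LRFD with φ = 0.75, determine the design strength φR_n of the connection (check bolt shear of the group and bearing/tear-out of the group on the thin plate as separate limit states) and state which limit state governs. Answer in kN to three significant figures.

Bolt shear: A_b = π·12²/4 = 113.1 mm²; R_n = 372 × 113.1 × 2 × 1 / 1000 = 84.14 kN → 0.75 × 84.14 = 63.1 kN.
Bearing (1.2 l_c t F_u ≤ 2.4 d t F_u): upper limit = 2.4·12·8·410 / 1000 = 94.46 kN.
  Edge l_c = 20 − 14/2 = 13 → r_n = 51.17 kN; interior l_c = 50 − 14 = 36 → r_n = 94.46 kN.
  R_n,bearing = 1·51.17 + 1·94.46 = 145.6 kN → 0.75 × 145.6 = 109 kN.
Bolt shear governs: 63.1 kN.

63.1 kN (bolt shear governs)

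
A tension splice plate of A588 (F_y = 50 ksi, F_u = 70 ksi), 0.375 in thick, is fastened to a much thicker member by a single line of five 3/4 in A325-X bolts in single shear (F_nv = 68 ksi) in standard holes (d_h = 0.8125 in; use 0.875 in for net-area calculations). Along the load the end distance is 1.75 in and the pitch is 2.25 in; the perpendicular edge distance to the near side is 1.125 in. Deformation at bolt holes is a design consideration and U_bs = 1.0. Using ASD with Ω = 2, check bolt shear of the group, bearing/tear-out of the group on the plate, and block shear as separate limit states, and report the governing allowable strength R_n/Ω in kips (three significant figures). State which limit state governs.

62.7 kips (block shear governs)

Bolt shear: A_b = π·0.75²/4 = 0.4418 in²; R_n = 68 × 0.4418 × 5 × 1 = 150.2 kips → 150.2 / 2 = 75.1 kips.
Bearing: edge l_c = 1.344, r_n = 42.33 kips; interior l_c = 1.438, r_n = 45.28 kips; R_n = 42.33 + 4·45.28 = 223.5 kips → 112 kips.
Block shear: A_gv = 4.031, A_nv = 2.555, A_nt = 0.2578 in²; R_n = min(0.6F_uA_nv, 0.6F_yA_gv) + U_bs·F_u·A_nt = 125.3 kips → 62.7 kips.
Block shear governs: 62.7 kips.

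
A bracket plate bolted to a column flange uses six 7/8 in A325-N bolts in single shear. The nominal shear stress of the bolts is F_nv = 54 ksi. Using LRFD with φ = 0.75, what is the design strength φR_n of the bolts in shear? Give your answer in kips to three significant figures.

146 kips

A_b = π × 0.875² / 4 = 0.6013 in².
R_n = F_nv · A_b · n · n_s = 54 × 0.6013 × 6 × 1 = 194.8 kips.
Design strength φR_n = 0.75 × 194.8 = 146 kips.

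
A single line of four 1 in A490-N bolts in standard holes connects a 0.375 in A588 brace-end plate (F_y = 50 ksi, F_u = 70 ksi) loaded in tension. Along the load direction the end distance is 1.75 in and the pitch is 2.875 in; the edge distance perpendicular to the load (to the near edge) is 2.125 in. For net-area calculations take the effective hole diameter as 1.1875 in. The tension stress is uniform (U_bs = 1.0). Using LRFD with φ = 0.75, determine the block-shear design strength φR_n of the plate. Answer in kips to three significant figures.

Shear plane L_v = 1.75 + 3·2.875 = 10.38 in; A_gv = 10.38 × 0.375 = 3.891 in².
A_nv = (10.38 − 3.5·1.1875) × 0.375 = 2.332 in².
A_nt = (2.125 − 0.5·1.1875) × 0.375 = 0.5742 in².
0.6 F_u A_nv = 97.95 kips; 0.6 F_y A_gv = 116.7 kips → shear rupture governs the shear term.
R_n = 97.95 + 1.0 × 70 × 0.5742 = 138.1 kips.
Design strength φR_n = 0.75 × 138.1 = 104 kips.

104 kips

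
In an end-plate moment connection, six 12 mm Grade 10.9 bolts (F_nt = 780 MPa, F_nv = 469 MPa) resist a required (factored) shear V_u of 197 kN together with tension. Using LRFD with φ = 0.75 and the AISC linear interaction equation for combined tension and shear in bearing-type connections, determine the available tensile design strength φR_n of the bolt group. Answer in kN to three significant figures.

A_b = π·12²/4 = 113.1 mm²; f_rv = 197 × 1000 / (6 × 113.1) = 290.3 MPa.
F'_nt = 1.3 F_nt − (F_nt / φF_nv) f_rv = 1.3·780 − (780/(0.75·469))·290.3 = 370.2 MPa, capped at F_nt → F'_nt = 370.2 MPa.
R_n = F'_nt · A_b · n = 370.2 × 113.1 × 6 / 1000 = 251.2 kN.
Design strength φR_n = 0.75 × 251.2 = 188 kN.

188 kN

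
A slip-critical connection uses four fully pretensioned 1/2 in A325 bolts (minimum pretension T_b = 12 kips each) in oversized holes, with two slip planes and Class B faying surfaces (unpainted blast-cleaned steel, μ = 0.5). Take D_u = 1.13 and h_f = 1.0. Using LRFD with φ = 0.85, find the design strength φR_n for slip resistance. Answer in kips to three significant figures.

46.1 kips

R_n = μ · D_u · h_f · T_b · n_s · n_b = 0.5 × 1.13 × 1.0 × 12 × 2 × 4 = 54.24 kips.
Design strength φR_n = 0.85 × 54.24 = 46.1 kips.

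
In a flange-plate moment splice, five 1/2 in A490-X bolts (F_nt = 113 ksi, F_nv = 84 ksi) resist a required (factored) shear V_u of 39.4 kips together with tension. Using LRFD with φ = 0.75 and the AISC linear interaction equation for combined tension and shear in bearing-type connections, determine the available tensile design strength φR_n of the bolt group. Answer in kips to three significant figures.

A_b = π·0.5²/4 = 0.1963 in²; f_rv = 39.4 / (5 × 0.1963) = 40.13 ksi.
F'_nt = 1.3 F_nt − (F_nt / φF_nv) f_rv = 1.3·113 − (113/(0.75·84))·40.13 = 74.92 ksi, capped at F_nt → F'_nt = 74.92 ksi.
R_n = F'_nt · A_b · n = 74.92 × 0.1963 × 5 = 73.55 kips.
Design strength φR_n = 0.75 × 73.55 = 55.2 kips.

55.2 kips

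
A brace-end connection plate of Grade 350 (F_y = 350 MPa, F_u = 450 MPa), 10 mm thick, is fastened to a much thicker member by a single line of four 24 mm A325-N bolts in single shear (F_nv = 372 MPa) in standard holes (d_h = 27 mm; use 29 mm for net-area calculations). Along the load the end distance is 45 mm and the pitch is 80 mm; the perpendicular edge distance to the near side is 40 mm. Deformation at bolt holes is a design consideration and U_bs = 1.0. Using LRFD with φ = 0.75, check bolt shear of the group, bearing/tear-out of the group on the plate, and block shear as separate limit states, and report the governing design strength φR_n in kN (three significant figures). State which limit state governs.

Bolt shear: A_b = π·24²/4 = 452.4 mm²; R_n = 372 × 452.4 × 4 × 1 / 1000 = 673.2 kN → 0.75 × 673.2 = 505 kN.
Bearing: edge l_c = 31.5, r_n = 170.1 kN; interior l_c = 53, r_n = 259.2 kN; R_n = 170.1 + 3·259.2 = 947.7 kN → 711 kN.
Block shear: A_gv = 2850, A_nv = 1835, A_nt = 255 mm²; R_n = min(0.6F_uA_nv, 0.6F_yA_gv) + U_bs·F_u·A_nt = 610.2 kN → 458 kN.
Block shear governs: 458 kN.

458 kN (block shear governs)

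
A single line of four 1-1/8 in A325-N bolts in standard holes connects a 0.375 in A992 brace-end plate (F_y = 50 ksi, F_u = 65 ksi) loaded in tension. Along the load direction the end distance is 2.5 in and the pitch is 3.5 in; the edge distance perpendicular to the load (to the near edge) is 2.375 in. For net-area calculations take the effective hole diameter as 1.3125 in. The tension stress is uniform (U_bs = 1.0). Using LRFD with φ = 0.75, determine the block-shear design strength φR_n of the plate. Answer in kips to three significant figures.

Shear plane L_v = 2.5 + 3·3.5 = 13 in; A_gv = 13 × 0.375 = 4.875 in².
A_nv = (13 − 3.5·1.3125) × 0.375 = 3.152 in².
A_nt = (2.375 − 0.5·1.3125) × 0.375 = 0.6445 in².
0.6 F_u A_nv = 122.9 kips; 0.6 F_y A_gv = 146.2 kips → shear rupture governs the shear term.
R_n = 122.9 + 1.0 × 65 × 0.6445 = 164.8 kips.
Design strength φR_n = 0.75 × 164.8 = 124 kips.

124 kips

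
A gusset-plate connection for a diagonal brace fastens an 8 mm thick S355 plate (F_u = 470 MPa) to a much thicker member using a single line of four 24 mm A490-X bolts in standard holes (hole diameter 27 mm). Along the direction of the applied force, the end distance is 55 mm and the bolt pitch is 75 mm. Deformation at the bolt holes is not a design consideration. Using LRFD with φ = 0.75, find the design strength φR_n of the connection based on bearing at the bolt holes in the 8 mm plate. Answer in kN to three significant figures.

Per bolt r_n = 1.5 l_c t F_u ≤ 3.0 d t F_u; upper limit = 3.0 × 24 × 8 × 470 / 1000 = 270.7 kN.
Edge bolt: l_c = 55 − 27/2 = 41.5 mm → 1.5 × 41.5 × 8 × 470 / 1000 = 234.1 → r_n = 234.1 kN.
Interior bolts: l_c = 75 − 27 = 48 mm → 1.5 × 48 × 8 × 470 / 1000 = 270.7 → r_n = 270.7 kN.
R_n = 1 × 234.1 + 3 × 270.7 = 1046 kN.
Design strength φR_n = 0.75 × 1046 = 785 kN.

785 kN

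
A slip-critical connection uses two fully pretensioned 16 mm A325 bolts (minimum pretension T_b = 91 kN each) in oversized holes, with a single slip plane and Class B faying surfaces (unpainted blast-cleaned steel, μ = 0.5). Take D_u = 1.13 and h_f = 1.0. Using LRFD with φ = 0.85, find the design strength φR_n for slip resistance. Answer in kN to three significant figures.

R_n = μ · D_u · h_f · T_b · n_s · n_b = 0.5 × 1.13 × 1.0 × 91 × 1 × 2 = 102.8 kN.
Design strength φR_n = 0.85 × 102.8 = 87.4 kN.

87.4 kN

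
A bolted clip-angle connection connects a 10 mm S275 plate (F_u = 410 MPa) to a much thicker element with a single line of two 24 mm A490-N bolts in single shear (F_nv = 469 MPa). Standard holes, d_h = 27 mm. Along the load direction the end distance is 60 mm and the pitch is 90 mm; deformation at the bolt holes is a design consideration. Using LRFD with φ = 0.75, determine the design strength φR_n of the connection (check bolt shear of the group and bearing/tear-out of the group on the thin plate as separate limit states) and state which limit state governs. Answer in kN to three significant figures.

318 kN (bolt shear governs)

Bolt shear: A_b = π·24²/4 = 452.4 mm²; R_n = 469 × 452.4 × 2 × 1 / 1000 = 424.3 kN → 0.75 × 424.3 = 318 kN.
Bearing (1.2 l_c t F_u ≤ 2.4 d t F_u): upper limit = 2.4·24·10·410 / 1000 = 236.2 kN.
  Edge l_c = 60 − 27/2 = 46.5 → r_n = 228.8 kN; interior l_c = 90 − 27 = 63 → r_n = 236.2 kN.
  R_n,bearing = 1·228.8 + 1·236.2 = 464.9 kN → 0.75 × 464.9 = 349 kN.
Bolt shear governs: 318 kN.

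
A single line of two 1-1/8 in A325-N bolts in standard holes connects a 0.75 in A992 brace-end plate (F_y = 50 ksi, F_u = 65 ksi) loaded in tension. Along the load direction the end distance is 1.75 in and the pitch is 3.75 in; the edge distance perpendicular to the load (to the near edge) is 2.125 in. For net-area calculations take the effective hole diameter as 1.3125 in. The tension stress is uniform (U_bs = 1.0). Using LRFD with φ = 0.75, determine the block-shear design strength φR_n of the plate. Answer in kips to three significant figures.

Shear plane L_v = 1.75 + 1·3.75 = 5.5 in; A_gv = 5.5 × 0.75 = 4.125 in².
A_nv = (5.5 − 1.5·1.3125) × 0.75 = 2.648 in².
A_nt = (2.125 − 0.5·1.3125) × 0.75 = 1.102 in².
0.6 F_u A_nv = 103.3 kips; 0.6 F_y A_gv = 123.8 kips → shear rupture governs the shear term.
R_n = 103.3 + 1.0 × 65 × 1.102 = 174.9 kips.
Design strength φR_n = 0.75 × 174.9 = 131 kips.

131 kips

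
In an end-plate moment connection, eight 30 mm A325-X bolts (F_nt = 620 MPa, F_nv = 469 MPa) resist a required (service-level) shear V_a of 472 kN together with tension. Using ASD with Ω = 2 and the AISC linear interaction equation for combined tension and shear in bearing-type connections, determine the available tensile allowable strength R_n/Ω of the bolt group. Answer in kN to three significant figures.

A_b = π·30²/4 = 706.9 mm²; f_rv = 472 × 1000 / (8 × 706.9) = 83.47 MPa.
F'_nt = 1.3 F_nt − (Ω F_nt / F_nv) f_rv = 1.3·620 − (2·620/469)·83.47 = 585.3 MPa, capped at F_nt → F'_nt = 585.3 MPa.
R_n = F'_nt · A_b · n = 585.3 × 706.9 × 8 / 1000 = 3310 kN.
Allowable strength R_n/Ω = 3310 / 2 = 1650 kN.

1650 kN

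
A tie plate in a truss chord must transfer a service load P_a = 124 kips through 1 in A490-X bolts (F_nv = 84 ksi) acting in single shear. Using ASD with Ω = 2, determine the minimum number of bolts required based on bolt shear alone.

4 bolts

A_b = π·1²/4 = 0.7854 in².
Per-bolt allowable strength R_n/Ω = 84 × 0.7854 × 1 / 2 = 32.99 kips.
n ≥ 124 / 32.99 = 3.759 → use 4 bolts.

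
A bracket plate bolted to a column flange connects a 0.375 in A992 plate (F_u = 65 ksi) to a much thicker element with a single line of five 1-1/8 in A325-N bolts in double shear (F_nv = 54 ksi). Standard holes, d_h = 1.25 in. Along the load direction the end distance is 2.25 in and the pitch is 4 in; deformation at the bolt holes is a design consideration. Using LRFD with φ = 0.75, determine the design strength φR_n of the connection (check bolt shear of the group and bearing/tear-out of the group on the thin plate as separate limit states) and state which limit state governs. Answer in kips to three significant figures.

233 kips (bearing governs)

Bolt shear: A_b = π·1.125²/4 = 0.994 in²; R_n = 54 × 0.994 × 5 × 2 = 536.8 kips → 0.75 × 536.8 = 403 kips.
Bearing (1.2 l_c t F_u ≤ 2.4 d t F_u): upper limit = 2.4·1.125·0.375·65 = 65.81 kips.
  Edge l_c = 2.25 − 1.25/2 = 1.625 → r_n = 47.53 kips; interior l_c = 4 − 1.25 = 2.75 → r_n = 65.81 kips.
  R_n,bearing = 1·47.53 + 4·65.81 = 310.8 kips → 0.75 × 310.8 = 233 kips.
Bearing governs: 233 kips.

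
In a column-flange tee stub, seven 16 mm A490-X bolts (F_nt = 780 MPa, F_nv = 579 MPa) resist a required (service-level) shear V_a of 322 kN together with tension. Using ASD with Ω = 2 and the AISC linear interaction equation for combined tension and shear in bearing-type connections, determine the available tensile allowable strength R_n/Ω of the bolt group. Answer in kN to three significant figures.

280 kN

A_b = π·16²/4 = 201.1 mm²; f_rv = 322 × 1000 / (7 × 201.1) = 228.8 MPa.
F'_nt = 1.3 F_nt − (Ω F_nt / F_nv) f_rv = 1.3·780 − (2·780/579)·228.8 = 397.6 MPa, capped at F_nt → F'_nt = 397.6 MPa.
R_n = F'_nt · A_b · n = 397.6 × 201.1 × 7 / 1000 = 559.6 kN.
Allowable strength R_n/Ω = 559.6 / 2 = 280 kN.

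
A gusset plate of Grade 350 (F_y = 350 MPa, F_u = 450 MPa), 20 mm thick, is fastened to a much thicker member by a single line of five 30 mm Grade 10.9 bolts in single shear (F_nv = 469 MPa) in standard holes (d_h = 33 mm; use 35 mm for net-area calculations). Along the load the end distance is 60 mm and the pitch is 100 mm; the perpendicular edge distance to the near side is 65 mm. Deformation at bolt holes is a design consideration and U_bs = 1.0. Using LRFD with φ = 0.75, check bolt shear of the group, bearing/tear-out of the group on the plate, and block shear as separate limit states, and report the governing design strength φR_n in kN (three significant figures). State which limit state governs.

1240 kN (bolt shear governs)

Bolt shear: A_b = π·30²/4 = 706.9 mm²; R_n = 469 × 706.9 × 5 × 1 / 1000 = 1658 kN → 0.75 × 1658 = 1240 kN.
Bearing: edge l_c = 43.5, r_n = 469.8 kN; interior l_c = 67, r_n = 648 kN; R_n = 469.8 + 4·648 = 3062 kN → 2300 kN.
Block shear: A_gv = 9200, A_nv = 6050, A_nt = 950 mm²; R_n = min(0.6F_uA_nv, 0.6F_yA_gv) + U_bs·F_u·A_nt = 2061 kN → 1550 kN.
Bolt shear governs: 1240 kN.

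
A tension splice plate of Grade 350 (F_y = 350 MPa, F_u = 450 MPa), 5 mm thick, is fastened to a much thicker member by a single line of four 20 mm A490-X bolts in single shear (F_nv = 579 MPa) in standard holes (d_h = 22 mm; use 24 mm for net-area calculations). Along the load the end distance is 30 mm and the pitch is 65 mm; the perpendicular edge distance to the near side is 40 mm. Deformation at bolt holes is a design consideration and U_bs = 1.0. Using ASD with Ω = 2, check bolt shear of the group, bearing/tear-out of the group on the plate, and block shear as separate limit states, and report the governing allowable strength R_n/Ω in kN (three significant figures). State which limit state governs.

127 kN (block shear governs)

Bolt shear: A_b = π·20²/4 = 314.2 mm²; R_n = 579 × 314.2 × 4 × 1 / 1000 = 727.6 kN → 727.6 / 2 = 364 kN.
Bearing: edge l_c = 19, r_n = 51.3 kN; interior l_c = 43, r_n = 108 kN; R_n = 51.3 + 3·108 = 375.3 kN → 188 kN.
Block shear: A_gv = 1125, A_nv = 705, A_nt = 140 mm²; R_n = min(0.6F_uA_nv, 0.6F_yA_gv) + U_bs·F_u·A_nt = 253.3 kN → 127 kN.
Block shear governs: 127 kN.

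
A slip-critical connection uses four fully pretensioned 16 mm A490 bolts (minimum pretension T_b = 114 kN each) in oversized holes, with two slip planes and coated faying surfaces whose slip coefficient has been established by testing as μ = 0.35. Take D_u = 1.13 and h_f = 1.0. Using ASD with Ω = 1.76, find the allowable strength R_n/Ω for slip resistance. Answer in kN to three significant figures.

R_n = μ · D_u · h_f · T_b · n_s · n_b = 0.35 × 1.13 × 1.0 × 114 × 2 × 4 = 360.7 kN.
Allowable strength R_n/Ω = 360.7 / 1.76 = 205 kN.

205 kN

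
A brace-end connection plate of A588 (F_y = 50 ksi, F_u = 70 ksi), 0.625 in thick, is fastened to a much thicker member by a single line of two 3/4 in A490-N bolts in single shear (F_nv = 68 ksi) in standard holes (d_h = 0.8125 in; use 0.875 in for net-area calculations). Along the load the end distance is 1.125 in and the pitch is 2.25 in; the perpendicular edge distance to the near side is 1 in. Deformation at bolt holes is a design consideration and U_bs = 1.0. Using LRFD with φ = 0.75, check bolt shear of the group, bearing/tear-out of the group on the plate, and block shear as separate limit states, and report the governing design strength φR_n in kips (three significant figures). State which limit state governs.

45.1 kips (bolt shear governs)

Bolt shear: A_b = π·0.75²/4 = 0.4418 in²; R_n = 68 × 0.4418 × 2 × 1 = 60.08 kips → 0.75 × 60.08 = 45.1 kips.
Bearing: edge l_c = 0.7188, r_n = 37.73 kips; interior l_c = 1.438, r_n = 75.47 kips; R_n = 37.73 + 1·75.47 = 113.2 kips → 84.9 kips.
Block shear: A_gv = 2.109, A_nv = 1.289, A_nt = 0.3516 in²; R_n = min(0.6F_uA_nv, 0.6F_yA_gv) + U_bs·F_u·A_nt = 78.75 kips → 59.1 kips.
Bolt shear governs: 45.1 kips.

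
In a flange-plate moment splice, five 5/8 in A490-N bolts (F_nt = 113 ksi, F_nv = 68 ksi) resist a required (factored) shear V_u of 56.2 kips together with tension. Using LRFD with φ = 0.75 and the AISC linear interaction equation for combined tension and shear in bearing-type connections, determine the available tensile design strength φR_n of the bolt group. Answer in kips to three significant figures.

A_b = π·0.625²/4 = 0.3068 in²; f_rv = 56.2 / (5 × 0.3068) = 36.64 ksi.
F'_nt = 1.3 F_nt − (F_nt / φF_nv) f_rv = 1.3·113 − (113/(0.75·68))·36.64 = 65.72 ksi, capped at F_nt → F'_nt = 65.72 ksi.
R_n = F'_nt · A_b · n = 65.72 × 0.3068 × 5 = 100.8 kips.
Design strength φR_n = 0.75 × 100.8 = 75.6 kips.

75.6 kips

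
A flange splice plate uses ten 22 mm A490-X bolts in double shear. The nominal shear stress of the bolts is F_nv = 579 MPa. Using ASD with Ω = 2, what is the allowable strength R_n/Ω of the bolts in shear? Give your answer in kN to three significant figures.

A_b = π × 22² / 4 = 380.1 mm².
R_n = F_nv · A_b · n · n_s = 579 × 380.1 × 10 × 2 / 1000 = 4402 kN.
Allowable strength R_n/Ω = 4402 / 2 = 2200 kN.

2200 kN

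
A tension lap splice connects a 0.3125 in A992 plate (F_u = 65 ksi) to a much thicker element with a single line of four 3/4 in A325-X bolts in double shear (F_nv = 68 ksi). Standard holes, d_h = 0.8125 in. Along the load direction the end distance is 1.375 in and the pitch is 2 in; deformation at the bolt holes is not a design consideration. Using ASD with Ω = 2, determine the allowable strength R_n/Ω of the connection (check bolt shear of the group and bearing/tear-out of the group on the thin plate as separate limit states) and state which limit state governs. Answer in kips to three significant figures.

Bolt shear: A_b = π·0.75²/4 = 0.4418 in²; R_n = 68 × 0.4418 × 4 × 2 = 240.3 kips → 240.3 / 2 = 120 kips.
Bearing (1.5 l_c t F_u ≤ 3.0 d t F_u): upper limit = 3.0·0.75·0.3125·65 = 45.7 kips.
  Edge l_c = 1.375 − 0.8125/2 = 0.9688 → r_n = 29.52 kips; interior l_c = 2 − 0.8125 = 1.188 → r_n = 36.18 kips.
  R_n,bearing = 1·29.52 + 3·36.18 = 138.1 kips → 138.1 / 2 = 69 kips.
Bearing governs: 69 kips.

69 kips (bearing governs)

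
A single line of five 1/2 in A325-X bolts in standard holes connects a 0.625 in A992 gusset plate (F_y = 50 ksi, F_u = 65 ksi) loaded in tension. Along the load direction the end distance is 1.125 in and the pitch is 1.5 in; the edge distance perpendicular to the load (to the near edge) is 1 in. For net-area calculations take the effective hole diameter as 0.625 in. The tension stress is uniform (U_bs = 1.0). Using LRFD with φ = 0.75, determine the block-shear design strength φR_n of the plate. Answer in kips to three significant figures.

99.8 kips

Shear plane L_v = 1.125 + 4·1.5 = 7.125 in; A_gv = 7.125 × 0.625 = 4.453 in².
A_nv = (7.125 − 4.5·0.625) × 0.625 = 2.695 in².
A_nt = (1 − 0.5·0.625) × 0.625 = 0.4297 in².
0.6 F_u A_nv = 105.1 kips; 0.6 F_y A_gv = 133.6 kips → shear rupture governs the shear term.
R_n = 105.1 + 1.0 × 65 × 0.4297 = 133 kips.
Design strength φR_n = 0.75 × 133 = 99.8 kips.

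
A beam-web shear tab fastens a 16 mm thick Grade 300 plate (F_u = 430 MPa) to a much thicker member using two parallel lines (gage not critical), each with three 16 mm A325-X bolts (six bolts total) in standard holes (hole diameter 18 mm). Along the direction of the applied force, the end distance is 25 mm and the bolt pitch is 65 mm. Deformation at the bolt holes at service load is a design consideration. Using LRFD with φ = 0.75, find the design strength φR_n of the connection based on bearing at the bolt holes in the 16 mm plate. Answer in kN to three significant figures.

991 kN

Per bolt r_n = 1.2 l_c t F_u ≤ 2.4 d t F_u; upper limit = 2.4 × 16 × 16 × 430 / 1000 = 264.2 kN.
Edge bolt: l_c = 25 − 18/2 = 16 mm → 1.2 × 16 × 16 × 430 / 1000 = 132.1 → r_n = 132.1 kN.
Interior bolts: l_c = 65 − 18 = 47 mm → 1.2 × 47 × 16 × 430 / 1000 = 388 → r_n = 264.2 kN.
R_n = 2 × 132.1 + 4 × 264.2 = 1321 kN.
Design strength φR_n = 0.75 × 1321 = 991 kN.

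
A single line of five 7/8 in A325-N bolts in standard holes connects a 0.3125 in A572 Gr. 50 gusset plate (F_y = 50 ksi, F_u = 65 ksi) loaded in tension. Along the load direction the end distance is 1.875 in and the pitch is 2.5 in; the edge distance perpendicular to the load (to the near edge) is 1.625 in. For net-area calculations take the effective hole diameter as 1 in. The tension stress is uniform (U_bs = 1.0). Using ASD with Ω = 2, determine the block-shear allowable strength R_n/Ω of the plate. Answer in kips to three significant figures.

56.4 kips

Shear plane L_v = 1.875 + 4·2.5 = 11.88 in; A_gv = 11.88 × 0.3125 = 3.711 in².
A_nv = (11.88 − 4.5·1) × 0.3125 = 2.305 in².
A_nt = (1.625 − 0.5·1) × 0.3125 = 0.3516 in².
0.6 F_u A_nv = 89.88 kips; 0.6 F_y A_gv = 111.3 kips → shear rupture governs the shear term.
R_n = 89.88 + 1.0 × 65 × 0.3516 = 112.7 kips.
Allowable strength R_n/Ω = 112.7 / 2 = 56.4 kips.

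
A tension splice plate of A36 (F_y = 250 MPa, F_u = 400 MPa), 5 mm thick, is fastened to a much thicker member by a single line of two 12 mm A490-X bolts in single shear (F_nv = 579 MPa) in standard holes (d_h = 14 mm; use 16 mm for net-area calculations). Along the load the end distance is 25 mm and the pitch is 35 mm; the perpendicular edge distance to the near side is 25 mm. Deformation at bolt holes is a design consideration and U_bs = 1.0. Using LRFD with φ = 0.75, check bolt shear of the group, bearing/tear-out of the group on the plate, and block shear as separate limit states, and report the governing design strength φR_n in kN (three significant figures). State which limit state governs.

57.9 kN (block shear governs)

Bolt shear: A_b = π·12²/4 = 113.1 mm²; R_n = 579 × 113.1 × 2 × 1 / 1000 = 131 kN → 0.75 × 131 = 98.2 kN.
Bearing: edge l_c = 18, r_n = 43.2 kN; interior l_c = 21, r_n = 50.4 kN; R_n = 43.2 + 1·50.4 = 93.6 kN → 70.2 kN.
Block shear: A_gv = 300, A_nv = 180, A_nt = 85 mm²; R_n = min(0.6F_uA_nv, 0.6F_yA_gv) + U_bs·F_u·A_nt = 77.2 kN → 57.9 kN.
Block shear governs: 57.9 kN.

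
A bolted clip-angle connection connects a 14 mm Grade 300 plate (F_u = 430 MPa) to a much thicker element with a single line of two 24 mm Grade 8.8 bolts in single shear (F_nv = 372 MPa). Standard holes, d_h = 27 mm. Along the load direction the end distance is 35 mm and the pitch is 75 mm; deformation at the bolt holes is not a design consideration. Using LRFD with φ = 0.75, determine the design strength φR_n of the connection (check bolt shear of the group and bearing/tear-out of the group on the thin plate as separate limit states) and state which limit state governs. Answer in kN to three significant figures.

252 kN (bolt shear governs)

Bolt shear: A_b = π·24²/4 = 452.4 mm²; R_n = 372 × 452.4 × 2 × 1 / 1000 = 336.6 kN → 0.75 × 336.6 = 252 kN.
Bearing (1.5 l_c t F_u ≤ 3.0 d t F_u): upper limit = 3.0·24·14·430 / 1000 = 433.4 kN.
  Edge l_c = 35 − 27/2 = 21.5 → r_n = 194.1 kN; interior l_c = 75 − 27 = 48 → r_n = 433.4 kN.
  R_n,bearing = 1·194.1 + 1·433.4 = 627.6 kN → 0.75 × 627.6 = 471 kN.
Bolt shear governs: 252 kN.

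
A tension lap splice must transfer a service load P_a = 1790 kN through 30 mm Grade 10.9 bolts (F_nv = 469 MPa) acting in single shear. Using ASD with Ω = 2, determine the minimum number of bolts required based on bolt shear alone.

A_b = π·30²/4 = 706.9 mm².
Per-bolt allowable strength R_n/Ω = 469 × 706.9 × 1 / 1000 / 2 = 165.8 kN.
n ≥ 1790 / 165.8 = 10.8 → use 11 bolts.

11 bolts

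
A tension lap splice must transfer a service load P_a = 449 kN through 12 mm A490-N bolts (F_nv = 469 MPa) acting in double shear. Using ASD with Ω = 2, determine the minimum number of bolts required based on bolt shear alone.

A_b = π·12²/4 = 113.1 mm².
Per-bolt allowable strength R_n/Ω = 469 × 113.1 × 2 / 1000 / 2 = 53.04 kN.
n ≥ 449 / 53.04 = 8.465 → use 9 bolts.

9 bolts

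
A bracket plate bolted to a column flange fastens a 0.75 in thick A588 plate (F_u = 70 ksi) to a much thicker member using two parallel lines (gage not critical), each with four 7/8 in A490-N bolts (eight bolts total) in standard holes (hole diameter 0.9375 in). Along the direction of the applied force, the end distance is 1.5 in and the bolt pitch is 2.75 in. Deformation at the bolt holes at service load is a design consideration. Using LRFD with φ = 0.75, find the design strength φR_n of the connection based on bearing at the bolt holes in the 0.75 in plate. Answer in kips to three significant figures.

594 kips

Per bolt r_n = 1.2 l_c t F_u ≤ 2.4 d t F_u; upper limit = 2.4 × 0.875 × 0.75 × 70 = 110.3 kips.
Edge bolt: l_c = 1.5 − 0.9375/2 = 1.031 in → 1.2 × 1.031 × 0.75 × 70 = 64.97 → r_n = 64.97 kips.
Interior bolts: l_c = 2.75 − 0.9375 = 1.812 in → 1.2 × 1.812 × 0.75 × 70 = 114.2 → r_n = 110.3 kips.
R_n = 2 × 64.97 + 6 × 110.3 = 791.4 kips.
Design strength φR_n = 0.75 × 791.4 = 594 kips.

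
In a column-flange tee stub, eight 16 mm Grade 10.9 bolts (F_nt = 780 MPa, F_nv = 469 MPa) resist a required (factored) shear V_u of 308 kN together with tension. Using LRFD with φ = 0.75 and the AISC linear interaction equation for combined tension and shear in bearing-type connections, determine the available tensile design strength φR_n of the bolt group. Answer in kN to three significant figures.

711 kN

A_b = π·16²/4 = 201.1 mm²; f_rv = 308 × 1000 / (8 × 201.1) = 191.5 MPa.
F'_nt = 1.3 F_nt − (F_nt / φF_nv) f_rv = 1.3·780 − (780/(0.75·469))·191.5 = 589.4 MPa, capped at F_nt → F'_nt = 589.4 MPa.
R_n = F'_nt · A_b · n = 589.4 × 201.1 × 8 / 1000 = 948 kN.
Design strength φR_n = 0.75 × 948 = 711 kN.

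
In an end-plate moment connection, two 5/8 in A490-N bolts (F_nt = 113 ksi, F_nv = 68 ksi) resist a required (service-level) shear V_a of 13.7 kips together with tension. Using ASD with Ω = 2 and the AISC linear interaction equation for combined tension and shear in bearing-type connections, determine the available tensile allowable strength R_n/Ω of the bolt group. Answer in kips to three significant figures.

A_b = π·0.625²/4 = 0.3068 in²; f_rv = 13.7 / (2 × 0.3068) = 22.33 ksi.
F'_nt = 1.3 F_nt − (Ω F_nt / F_nv) f_rv = 1.3·113 − (2·113/68)·22.33 = 72.69 ksi, capped at F_nt → F'_nt = 72.69 ksi.
R_n = F'_nt · A_b · n = 72.69 × 0.3068 × 2 = 44.6 kips.
Allowable strength R_n/Ω = 44.6 / 2 = 22.3 kips.

22.3 kips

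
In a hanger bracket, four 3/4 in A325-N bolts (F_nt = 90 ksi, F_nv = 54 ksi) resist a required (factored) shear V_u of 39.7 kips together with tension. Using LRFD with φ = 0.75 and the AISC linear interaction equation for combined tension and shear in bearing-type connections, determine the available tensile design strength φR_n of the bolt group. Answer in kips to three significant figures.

A_b = π·0.75²/4 = 0.4418 in²; f_rv = 39.7 / (4 × 0.4418) = 22.47 ksi.
F'_nt = 1.3 F_nt − (F_nt / φF_nv) f_rv = 1.3·90 − (90/(0.75·54))·22.47 = 67.08 ksi, capped at F_nt → F'_nt = 67.08 ksi.
R_n = F'_nt · A_b · n = 67.08 × 0.4418 × 4 = 118.5 kips.
Design strength φR_n = 0.75 × 118.5 = 88.9 kips.

88.9 kips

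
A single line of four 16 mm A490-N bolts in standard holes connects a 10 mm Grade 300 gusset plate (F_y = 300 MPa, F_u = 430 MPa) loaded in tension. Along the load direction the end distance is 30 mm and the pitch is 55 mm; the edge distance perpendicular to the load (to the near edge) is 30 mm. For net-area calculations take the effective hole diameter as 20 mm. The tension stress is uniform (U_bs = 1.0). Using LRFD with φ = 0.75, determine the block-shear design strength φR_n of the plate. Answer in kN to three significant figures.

306 kN

Shear plane L_v = 30 + 3·55 = 195 mm; A_gv = 195 × 10 = 1950 mm².
A_nv = (195 − 3.5·20) × 10 = 1250 mm².
A_nt = (30 − 0.5·20) × 10 = 200 mm².
0.6 F_u A_nv = 322.5 kN; 0.6 F_y A_gv = 351 kN → shear rupture governs the shear term.
R_n = 322.5 + 1.0 × 430 × 200 / 1000 = 408.5 kN.
Design strength φR_n = 0.75 × 408.5 = 306 kN.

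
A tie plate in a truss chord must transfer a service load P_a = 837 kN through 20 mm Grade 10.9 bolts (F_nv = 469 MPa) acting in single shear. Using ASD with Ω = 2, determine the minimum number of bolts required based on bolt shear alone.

12 bolts

A_b = π·20²/4 = 314.2 mm².
Per-bolt allowable strength R_n/Ω = 469 × 314.2 × 1 / 1000 / 2 = 73.67 kN.
n ≥ 837 / 73.67 = 11.36 → use 12 bolts.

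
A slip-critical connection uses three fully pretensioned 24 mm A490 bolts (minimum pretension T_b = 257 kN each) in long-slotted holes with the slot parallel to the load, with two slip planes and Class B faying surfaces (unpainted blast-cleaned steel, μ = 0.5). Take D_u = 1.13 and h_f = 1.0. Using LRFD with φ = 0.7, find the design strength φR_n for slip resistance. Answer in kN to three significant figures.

610 kN

R_n = μ · D_u · h_f · T_b · n_s · n_b = 0.5 × 1.13 × 1.0 × 257 × 2 × 3 = 871.2 kN.
Design strength φR_n = 0.7 × 871.2 = 610 kN.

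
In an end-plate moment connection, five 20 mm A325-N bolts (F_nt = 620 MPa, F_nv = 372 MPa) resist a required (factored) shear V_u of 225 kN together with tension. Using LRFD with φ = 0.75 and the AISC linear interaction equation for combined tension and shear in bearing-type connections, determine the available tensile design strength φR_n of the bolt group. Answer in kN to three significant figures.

A_b = π·20²/4 = 314.2 mm²; f_rv = 225 × 1000 / (5 × 314.2) = 143.2 MPa.
F'_nt = 1.3 F_nt − (F_nt / φF_nv) f_rv = 1.3·620 − (620/(0.75·372))·143.2 = 487.7 MPa, capped at F_nt → F'_nt = 487.7 MPa.
R_n = F'_nt · A_b · n = 487.7 × 314.2 × 5 / 1000 = 766.1 kN.
Design strength φR_n = 0.75 × 766.1 = 575 kN.

575 kN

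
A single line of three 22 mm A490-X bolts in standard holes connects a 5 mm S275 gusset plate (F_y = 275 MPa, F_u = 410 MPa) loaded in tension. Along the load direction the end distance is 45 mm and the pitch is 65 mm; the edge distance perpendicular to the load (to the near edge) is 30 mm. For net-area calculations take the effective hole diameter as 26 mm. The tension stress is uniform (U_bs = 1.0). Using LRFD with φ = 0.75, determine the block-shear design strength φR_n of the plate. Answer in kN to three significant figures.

128 kN

Shear plane L_v = 45 + 2·65 = 175 mm; A_gv = 175 × 5 = 875 mm².
A_nv = (175 − 2.5·26) × 5 = 550 mm².
A_nt = (30 − 0.5·26) × 5 = 85 mm².
0.6 F_u A_nv = 135.3 kN; 0.6 F_y A_gv = 144.4 kN → shear rupture governs the shear term.
R_n = 135.3 + 1.0 × 410 × 85 / 1000 = 170.2 kN.
Design strength φR_n = 0.75 × 170.2 = 128 kN.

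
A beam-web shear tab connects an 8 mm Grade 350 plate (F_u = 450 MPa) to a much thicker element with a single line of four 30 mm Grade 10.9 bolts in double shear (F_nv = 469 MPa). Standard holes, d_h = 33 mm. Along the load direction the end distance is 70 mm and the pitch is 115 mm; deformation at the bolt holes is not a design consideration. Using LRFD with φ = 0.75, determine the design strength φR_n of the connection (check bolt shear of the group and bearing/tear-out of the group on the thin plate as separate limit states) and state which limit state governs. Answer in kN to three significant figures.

Bolt shear: A_b = π·30²/4 = 706.9 mm²; R_n = 469 × 706.9 × 4 × 2 / 1000 = 2652 kN → 0.75 × 2652 = 1990 kN.
Bearing (1.5 l_c t F_u ≤ 3.0 d t F_u): upper limit = 3.0·30·8·450 / 1000 = 324 kN.
  Edge l_c = 70 − 33/2 = 53.5 → r_n = 288.9 kN; interior l_c = 115 − 33 = 82 → r_n = 324 kN.
  R_n,bearing = 1·288.9 + 3·324 = 1261 kN → 0.75 × 1261 = 946 kN.
Bearing governs: 946 kN.

946 kN (bearing governs)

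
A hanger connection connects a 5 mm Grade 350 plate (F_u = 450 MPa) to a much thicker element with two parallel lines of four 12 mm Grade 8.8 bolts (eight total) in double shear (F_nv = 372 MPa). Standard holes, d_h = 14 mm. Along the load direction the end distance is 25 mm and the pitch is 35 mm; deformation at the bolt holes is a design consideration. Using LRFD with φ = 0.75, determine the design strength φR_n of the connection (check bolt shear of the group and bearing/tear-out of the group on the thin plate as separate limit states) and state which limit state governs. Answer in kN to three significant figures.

Bolt shear: A_b = π·12²/4 = 113.1 mm²; R_n = 372 × 113.1 × 8 × 2 / 1000 = 673.2 kN → 0.75 × 673.2 = 505 kN.
Bearing (1.2 l_c t F_u ≤ 2.4 d t F_u): upper limit = 2.4·12·5·450 / 1000 = 64.8 kN.
  Edge l_c = 25 − 14/2 = 18 → r_n = 48.6 kN; interior l_c = 35 − 14 = 21 → r_n = 56.7 kN.
  R_n,bearing = 2·48.6 + 6·56.7 = 437.4 kN → 0.75 × 437.4 = 328 kN.
Bearing governs: 328 kN.

328 kN (bearing governs)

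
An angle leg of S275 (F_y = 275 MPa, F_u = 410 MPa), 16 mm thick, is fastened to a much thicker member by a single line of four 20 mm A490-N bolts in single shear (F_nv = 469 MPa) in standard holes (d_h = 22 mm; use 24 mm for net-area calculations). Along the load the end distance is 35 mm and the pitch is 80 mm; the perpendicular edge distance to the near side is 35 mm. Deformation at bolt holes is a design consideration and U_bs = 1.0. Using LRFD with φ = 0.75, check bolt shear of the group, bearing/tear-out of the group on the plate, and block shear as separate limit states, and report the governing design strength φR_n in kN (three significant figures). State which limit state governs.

442 kN (bolt shear governs)

Bolt shear: A_b = π·20²/4 = 314.2 mm²; R_n = 469 × 314.2 × 4 × 1 / 1000 = 589.4 kN → 0.75 × 589.4 = 442 kN.
Bearing: edge l_c = 24, r_n = 188.9 kN; interior l_c = 58, r_n = 314.9 kN; R_n = 188.9 + 3·314.9 = 1134 kN → 850 kN.
Block shear: A_gv = 4400, A_nv = 3056, A_nt = 368 mm²; R_n = min(0.6F_uA_nv, 0.6F_yA_gv) + U_bs·F_u·A_nt = 876.9 kN → 658 kN.
Bolt shear governs: 442 kN.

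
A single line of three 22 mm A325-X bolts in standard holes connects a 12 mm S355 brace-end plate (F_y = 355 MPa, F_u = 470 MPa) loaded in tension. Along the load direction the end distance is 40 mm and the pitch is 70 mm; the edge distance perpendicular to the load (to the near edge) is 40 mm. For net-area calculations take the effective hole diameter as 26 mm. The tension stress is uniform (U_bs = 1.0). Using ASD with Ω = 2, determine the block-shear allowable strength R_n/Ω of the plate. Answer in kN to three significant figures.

271 kN

Shear plane L_v = 40 + 2·70 = 180 mm; A_gv = 180 × 12 = 2160 mm².
A_nv = (180 − 2.5·26) × 12 = 1380 mm².
A_nt = (40 − 0.5·26) × 12 = 324 mm².
0.6 F_u A_nv = 389.2 kN; 0.6 F_y A_gv = 460.1 kN → shear rupture governs the shear term.
R_n = 389.2 + 1.0 × 470 × 324 / 1000 = 541.4 kN.
Allowable strength R_n/Ω = 541.4 / 2 = 271 kN.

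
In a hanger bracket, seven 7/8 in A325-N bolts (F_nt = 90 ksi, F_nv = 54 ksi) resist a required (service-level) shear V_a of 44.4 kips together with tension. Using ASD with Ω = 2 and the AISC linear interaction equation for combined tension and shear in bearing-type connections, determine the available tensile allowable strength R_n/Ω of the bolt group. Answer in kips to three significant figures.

A_b = π·0.875²/4 = 0.6013 in²; f_rv = 44.4 / (7 × 0.6013) = 10.55 ksi.
F'_nt = 1.3 F_nt − (Ω F_nt / F_nv) f_rv = 1.3·90 − (2·90/54)·10.55 = 81.84 ksi, capped at F_nt → F'_nt = 81.84 ksi.
R_n = F'_nt · A_b · n = 81.84 × 0.6013 × 7 = 344.5 kips.
Allowable strength R_n/Ω = 344.5 / 2 = 172 kips.

172 kips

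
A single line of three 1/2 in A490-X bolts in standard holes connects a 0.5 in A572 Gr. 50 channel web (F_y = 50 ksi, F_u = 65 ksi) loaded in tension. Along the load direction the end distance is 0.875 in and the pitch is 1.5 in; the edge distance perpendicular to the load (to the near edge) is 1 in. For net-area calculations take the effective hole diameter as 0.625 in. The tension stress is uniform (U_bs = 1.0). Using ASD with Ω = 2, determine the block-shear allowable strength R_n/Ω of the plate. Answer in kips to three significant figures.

33.7 kips

Shear plane L_v = 0.875 + 2·1.5 = 3.875 in; A_gv = 3.875 × 0.5 = 1.938 in².
A_nv = (3.875 − 2.5·0.625) × 0.5 = 1.156 in².
A_nt = (1 − 0.5·0.625) × 0.5 = 0.3438 in².
0.6 F_u A_nv = 45.09 kips; 0.6 F_y A_gv = 58.12 kips → shear rupture governs the shear term.
R_n = 45.09 + 1.0 × 65 × 0.3438 = 67.44 kips.
Allowable strength R_n/Ω = 67.44 / 2 = 33.7 kips.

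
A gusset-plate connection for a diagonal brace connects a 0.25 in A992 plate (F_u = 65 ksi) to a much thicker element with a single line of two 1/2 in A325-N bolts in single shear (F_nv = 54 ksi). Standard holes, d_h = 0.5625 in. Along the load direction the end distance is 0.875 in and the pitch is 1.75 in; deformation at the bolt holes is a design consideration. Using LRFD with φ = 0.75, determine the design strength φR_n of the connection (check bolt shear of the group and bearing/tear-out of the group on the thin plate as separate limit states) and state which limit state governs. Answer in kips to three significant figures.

15.9 kips (bolt shear governs)

Bolt shear: A_b = π·0.5²/4 = 0.1963 in²; R_n = 54 × 0.1963 × 2 × 1 = 21.21 kips → 0.75 × 21.21 = 15.9 kips.
Bearing (1.2 l_c t F_u ≤ 2.4 d t F_u): upper limit = 2.4·0.5·0.25·65 = 19.5 kips.
  Edge l_c = 0.875 − 0.5625/2 = 0.5938 → r_n = 11.58 kips; interior l_c = 1.75 − 0.5625 = 1.188 → r_n = 19.5 kips.
  R_n,bearing = 1·11.58 + 1·19.5 = 31.08 kips → 0.75 × 31.08 = 23.3 kips.
Bolt shear governs: 15.9 kips.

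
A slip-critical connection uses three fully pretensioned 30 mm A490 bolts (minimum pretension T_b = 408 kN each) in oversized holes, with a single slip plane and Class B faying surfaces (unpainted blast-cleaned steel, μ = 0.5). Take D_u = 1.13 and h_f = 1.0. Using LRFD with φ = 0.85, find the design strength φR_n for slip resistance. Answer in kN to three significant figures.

588 kN

R_n = μ · D_u · h_f · T_b · n_s · n_b = 0.5 × 1.13 × 1.0 × 408 × 1 × 3 = 691.6 kN.
Design strength φR_n = 0.85 × 691.6 = 588 kN.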